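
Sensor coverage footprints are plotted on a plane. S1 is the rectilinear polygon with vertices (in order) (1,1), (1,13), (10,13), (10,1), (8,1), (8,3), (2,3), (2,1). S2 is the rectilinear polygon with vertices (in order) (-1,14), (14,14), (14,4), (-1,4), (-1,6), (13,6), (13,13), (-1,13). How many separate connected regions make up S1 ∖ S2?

S1 ∖ S2 splits into 2 disjoint pieces (area 15, area 63).

2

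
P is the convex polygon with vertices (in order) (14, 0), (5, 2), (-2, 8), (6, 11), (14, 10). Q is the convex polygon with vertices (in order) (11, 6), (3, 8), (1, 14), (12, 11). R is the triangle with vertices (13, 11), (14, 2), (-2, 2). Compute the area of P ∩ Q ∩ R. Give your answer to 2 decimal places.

The intersection is the polygon with vertices (11.854,10.268), (11,6), (6.529,7.118), (11.793,10.276).
By the shoelace formula its area is 10.13.

10.13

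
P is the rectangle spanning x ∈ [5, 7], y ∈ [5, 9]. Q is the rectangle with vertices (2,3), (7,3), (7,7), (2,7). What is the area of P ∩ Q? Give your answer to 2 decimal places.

4.00

|P∩Q|: x∈[5,7], y∈[5,7] → 2·2 = 4.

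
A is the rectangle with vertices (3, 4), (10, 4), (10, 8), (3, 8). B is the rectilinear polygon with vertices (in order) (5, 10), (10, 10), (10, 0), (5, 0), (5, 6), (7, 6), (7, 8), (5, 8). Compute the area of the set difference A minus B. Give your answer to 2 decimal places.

12.00

|A| = 28, |A∩B| = 16.
|A ∖ B| = |A| − |A∩B| = 28 − 16 = 12.00.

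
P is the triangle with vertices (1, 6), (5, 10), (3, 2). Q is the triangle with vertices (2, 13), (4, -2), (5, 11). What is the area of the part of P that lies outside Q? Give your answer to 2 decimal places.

6.18

|P| = 12, |P∩Q| = 5.8211.
|P ∖ Q| = |P| − |P∩Q| = 12 − 5.8211 = 6.18.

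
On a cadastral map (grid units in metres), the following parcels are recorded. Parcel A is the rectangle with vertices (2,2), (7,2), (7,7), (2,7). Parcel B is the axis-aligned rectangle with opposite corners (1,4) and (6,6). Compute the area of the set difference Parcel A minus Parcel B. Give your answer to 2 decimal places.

17.00

|Parcel A∩Parcel B|: x∈[2,6], y∈[4,6] → 4·2 = 8.
|Parcel A| = 25.
|Parcel A ∖ Parcel B| = |Parcel A| − |Parcel A∩Parcel B| = 25 − 8 = 17.00.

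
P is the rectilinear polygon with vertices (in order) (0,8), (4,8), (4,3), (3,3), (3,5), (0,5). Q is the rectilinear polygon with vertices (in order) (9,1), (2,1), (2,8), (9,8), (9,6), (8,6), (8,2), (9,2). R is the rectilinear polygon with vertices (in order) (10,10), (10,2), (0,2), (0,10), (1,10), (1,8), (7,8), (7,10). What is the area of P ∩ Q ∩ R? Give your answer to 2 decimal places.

8.00

The intersection is the polygon with vertices (4,3), (3,3), (3,5), (2,5), (2,8), (4,8).
By the shoelace formula its area is 8.00.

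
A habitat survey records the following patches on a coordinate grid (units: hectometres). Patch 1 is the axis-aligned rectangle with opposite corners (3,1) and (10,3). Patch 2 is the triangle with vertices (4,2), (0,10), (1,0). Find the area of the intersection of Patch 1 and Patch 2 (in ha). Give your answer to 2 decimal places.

The intersection is the polygon with vertices (3,3), (3.5,3), (4,2), (3,1.333).
By the shoelace formula its area is 1.08.

1.08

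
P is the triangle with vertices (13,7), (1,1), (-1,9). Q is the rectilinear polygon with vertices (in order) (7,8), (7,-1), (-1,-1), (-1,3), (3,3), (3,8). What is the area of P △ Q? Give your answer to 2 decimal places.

59.14

|P| = 54, |Q| = 52, |P∩Q| = 23.4286.
|P △ Q| = |P| + |Q| − 2·|P∩Q| = 54 + 52 − 46.8571 = 59.14.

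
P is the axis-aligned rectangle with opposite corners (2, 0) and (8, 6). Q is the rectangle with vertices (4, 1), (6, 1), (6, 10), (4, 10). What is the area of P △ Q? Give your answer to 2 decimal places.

34.00

|P∩Q|: x∈[4,6], y∈[1,6] → 2·5 = 10.
|P △ Q| = |P| + |Q| − 2·|P∩Q| = 36 + 18 − 20 = 34.00.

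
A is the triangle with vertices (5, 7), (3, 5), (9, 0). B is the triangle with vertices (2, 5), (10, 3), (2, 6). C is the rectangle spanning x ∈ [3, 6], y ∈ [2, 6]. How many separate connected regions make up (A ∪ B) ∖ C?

(A ∪ B) ∖ C splits into 3 disjoint pieces (area 0.7857, area 4.8087, area 0.9375).

3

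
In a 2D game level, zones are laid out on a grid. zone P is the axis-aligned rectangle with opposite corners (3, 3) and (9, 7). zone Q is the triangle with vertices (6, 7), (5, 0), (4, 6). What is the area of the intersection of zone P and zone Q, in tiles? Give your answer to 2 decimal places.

The intersection is the polygon with vertices (4.5,3), (4,6), (6,7), (5.429,3).
By the shoelace formula its area is 5.11.

5.11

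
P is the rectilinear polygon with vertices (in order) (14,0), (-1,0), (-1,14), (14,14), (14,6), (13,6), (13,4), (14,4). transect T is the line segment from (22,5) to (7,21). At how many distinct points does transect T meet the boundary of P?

The segment meets the boundary at (13.562,14), (14,13.533).

2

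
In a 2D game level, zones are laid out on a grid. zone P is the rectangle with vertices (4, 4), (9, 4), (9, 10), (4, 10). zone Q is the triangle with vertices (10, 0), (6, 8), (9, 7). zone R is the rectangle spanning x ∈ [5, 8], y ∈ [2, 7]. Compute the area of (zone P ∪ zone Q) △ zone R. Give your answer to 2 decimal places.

30.50

|zone P ∪ zone Q| = 33.5.
|(zone P ∪ zone Q) ∩ zone R| = 9.
|(zone P ∪ zone Q) △ zone R| = 33.5 + 15 − 18 = 30.50.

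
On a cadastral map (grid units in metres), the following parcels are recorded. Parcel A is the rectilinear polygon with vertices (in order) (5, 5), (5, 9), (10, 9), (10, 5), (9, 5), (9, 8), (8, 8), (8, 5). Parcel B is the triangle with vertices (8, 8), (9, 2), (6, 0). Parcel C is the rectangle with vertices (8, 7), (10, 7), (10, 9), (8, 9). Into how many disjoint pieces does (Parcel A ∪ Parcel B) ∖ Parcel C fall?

(Parcel A ∪ Parcel B) ∖ Parcel C splits into 2 disjoint pieces (area 20.7917, area 2).

2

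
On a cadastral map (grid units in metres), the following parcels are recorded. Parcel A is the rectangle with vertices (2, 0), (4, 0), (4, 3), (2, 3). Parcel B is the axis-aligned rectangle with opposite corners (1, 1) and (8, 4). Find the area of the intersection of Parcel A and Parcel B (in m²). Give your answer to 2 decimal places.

4.00

|Parcel A∩Parcel B|: x∈[2,4], y∈[1,3] → 2·2 = 4.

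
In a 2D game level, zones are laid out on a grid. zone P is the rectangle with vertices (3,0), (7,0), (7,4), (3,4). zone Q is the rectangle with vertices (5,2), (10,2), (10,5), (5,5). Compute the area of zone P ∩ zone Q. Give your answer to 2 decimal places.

|zone P∩zone Q|: x∈[5,7], y∈[2,4] → 2·2 = 4.

4.00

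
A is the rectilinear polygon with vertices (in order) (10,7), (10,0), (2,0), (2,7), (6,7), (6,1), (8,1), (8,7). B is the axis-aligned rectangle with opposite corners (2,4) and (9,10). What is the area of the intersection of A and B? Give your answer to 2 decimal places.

15.00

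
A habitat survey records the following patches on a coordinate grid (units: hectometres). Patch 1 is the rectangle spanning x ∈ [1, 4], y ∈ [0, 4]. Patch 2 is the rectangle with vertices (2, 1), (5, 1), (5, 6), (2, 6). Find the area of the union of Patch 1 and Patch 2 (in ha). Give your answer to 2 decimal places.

By inclusion–exclusion:
Individual areas: |Patch 1| = 12, |Patch 2| = 15.
|Patch 1∩Patch 2|: x∈[2,4], y∈[1,4] → 2·3 = 6.
|Patch 1 ∪ Patch 2| = 27 − 6 = 21.00.

21.00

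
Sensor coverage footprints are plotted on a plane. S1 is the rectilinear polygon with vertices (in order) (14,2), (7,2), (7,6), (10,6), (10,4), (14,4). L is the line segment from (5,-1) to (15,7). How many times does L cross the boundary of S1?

The segment meets the boundary at (11.25,4), (8.75,2).

2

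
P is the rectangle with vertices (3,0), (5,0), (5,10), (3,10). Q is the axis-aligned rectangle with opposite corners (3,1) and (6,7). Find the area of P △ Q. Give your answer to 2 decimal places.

|P∩Q|: x∈[3,5], y∈[1,7] → 2·6 = 12.
|P △ Q| = |P| + |Q| − 2·|P∩Q| = 20 + 18 − 24 = 14.00.

14.00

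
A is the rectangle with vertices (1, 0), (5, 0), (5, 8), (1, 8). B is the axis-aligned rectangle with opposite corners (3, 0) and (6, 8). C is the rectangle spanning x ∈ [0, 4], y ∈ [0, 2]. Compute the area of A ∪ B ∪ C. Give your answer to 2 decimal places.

42.00

By inclusion–exclusion:
Individual areas: |A| = 32, |B| = 24, |C| = 8.
|A∩B|: x∈[3,5], y∈[0,8] → 2·8 = 16.
|A∩C|: x∈[1,4], y∈[0,2] → 3·2 = 6.
|B∩C|: x∈[3,4], y∈[0,2] → 1·2 = 2.
|A∩B∩C| = 2.
|A ∪ B ∪ C| = 64 − 24 + 2 = 42.00.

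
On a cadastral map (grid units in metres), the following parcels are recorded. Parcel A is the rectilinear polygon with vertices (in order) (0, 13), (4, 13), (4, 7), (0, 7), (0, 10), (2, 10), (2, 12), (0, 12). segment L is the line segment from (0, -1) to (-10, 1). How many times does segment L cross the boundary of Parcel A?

0

The segment lies entirely outside Parcel A and never meets its boundary.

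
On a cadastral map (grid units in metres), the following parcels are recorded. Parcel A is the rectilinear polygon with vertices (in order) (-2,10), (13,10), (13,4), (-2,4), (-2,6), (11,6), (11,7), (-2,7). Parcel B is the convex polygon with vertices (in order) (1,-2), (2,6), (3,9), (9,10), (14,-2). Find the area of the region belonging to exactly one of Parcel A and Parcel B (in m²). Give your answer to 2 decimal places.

117.58

|Parcel A| = 77, |Parcel B| = 112.5, |Parcel A∩Parcel B| = 35.9583.
|Parcel A △ Parcel B| = |Parcel A| + |Parcel B| − 2·|Parcel A∩Parcel B| = 77 + 112.5 − 71.9167 = 117.58.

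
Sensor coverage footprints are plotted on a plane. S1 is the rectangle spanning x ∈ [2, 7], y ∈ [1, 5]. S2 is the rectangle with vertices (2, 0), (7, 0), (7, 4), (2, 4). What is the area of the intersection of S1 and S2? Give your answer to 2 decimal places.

|S1∩S2|: x∈[2,7], y∈[1,4] → 5·3 = 15.

15.00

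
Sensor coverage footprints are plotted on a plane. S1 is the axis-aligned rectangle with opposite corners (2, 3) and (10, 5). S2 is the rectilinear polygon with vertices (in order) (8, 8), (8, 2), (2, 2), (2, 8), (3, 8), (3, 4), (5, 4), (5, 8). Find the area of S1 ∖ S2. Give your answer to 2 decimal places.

|S1| = 16, |S1∩S2| = 10.
|S1 ∖ S2| = |S1| − |S1∩S2| = 16 − 10 = 6.00.

6.00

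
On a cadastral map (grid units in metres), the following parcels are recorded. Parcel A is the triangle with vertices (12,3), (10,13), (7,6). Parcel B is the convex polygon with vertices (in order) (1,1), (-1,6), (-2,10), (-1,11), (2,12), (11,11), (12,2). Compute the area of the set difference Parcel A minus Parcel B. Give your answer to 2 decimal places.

1.16

|Parcel A| = 22, |Parcel A∩Parcel B| = 20.8398.
|Parcel A ∖ Parcel B| = |Parcel A| − |Parcel A∩Parcel B| = 22 − 20.8398 = 1.16.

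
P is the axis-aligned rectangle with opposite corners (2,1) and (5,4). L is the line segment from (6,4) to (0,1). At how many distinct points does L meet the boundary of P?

2

The segment meets the boundary at (2,2), (5,3.5).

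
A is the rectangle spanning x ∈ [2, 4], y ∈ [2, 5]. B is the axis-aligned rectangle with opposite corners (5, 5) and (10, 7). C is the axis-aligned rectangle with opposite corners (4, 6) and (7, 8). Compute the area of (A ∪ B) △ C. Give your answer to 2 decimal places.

|A ∪ B| = 16.
|(A ∪ B) ∩ C| = 2.
|(A ∪ B) △ C| = 16 + 6 − 4 = 18.00.

18.00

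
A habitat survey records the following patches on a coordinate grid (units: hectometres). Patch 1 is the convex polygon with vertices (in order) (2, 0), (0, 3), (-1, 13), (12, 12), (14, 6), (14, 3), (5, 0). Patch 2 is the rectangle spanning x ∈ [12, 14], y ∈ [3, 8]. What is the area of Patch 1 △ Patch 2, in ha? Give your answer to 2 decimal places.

147.33

|Patch 1| = 156, |Patch 2| = 10, |Patch 1∩Patch 2| = 9.3333.
|Patch 1 △ Patch 2| = |Patch 1| + |Patch 2| − 2·|Patch 1∩Patch 2| = 156 + 10 − 18.6667 = 147.33.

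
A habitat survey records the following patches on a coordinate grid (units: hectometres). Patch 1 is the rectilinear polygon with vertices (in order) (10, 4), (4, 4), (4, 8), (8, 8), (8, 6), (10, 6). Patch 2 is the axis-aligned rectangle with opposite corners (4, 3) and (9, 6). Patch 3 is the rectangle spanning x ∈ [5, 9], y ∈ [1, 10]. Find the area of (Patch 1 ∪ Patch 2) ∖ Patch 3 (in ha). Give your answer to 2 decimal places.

7.00

|Patch 1 ∪ Patch 2| = 25.
|(Patch 1 ∪ Patch 2) ∩ Patch 3| = 18.
|(Patch 1 ∪ Patch 2) ∖ Patch 3| = 25 − 18 = 7.00.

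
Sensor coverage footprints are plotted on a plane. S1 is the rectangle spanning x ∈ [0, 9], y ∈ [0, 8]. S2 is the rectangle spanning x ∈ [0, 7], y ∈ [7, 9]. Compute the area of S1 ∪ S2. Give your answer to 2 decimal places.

79.00

By inclusion–exclusion:
Individual areas: |S1| = 72, |S2| = 14.
|S1∩S2|: x∈[0,7], y∈[7,8] → 7·1 = 7.
|S1 ∪ S2| = 86 − 7 = 79.00.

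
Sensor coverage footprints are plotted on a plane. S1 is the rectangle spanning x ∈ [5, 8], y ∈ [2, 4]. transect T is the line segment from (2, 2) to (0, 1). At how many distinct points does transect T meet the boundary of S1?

The segment lies entirely outside S1 and never meets its boundary.

0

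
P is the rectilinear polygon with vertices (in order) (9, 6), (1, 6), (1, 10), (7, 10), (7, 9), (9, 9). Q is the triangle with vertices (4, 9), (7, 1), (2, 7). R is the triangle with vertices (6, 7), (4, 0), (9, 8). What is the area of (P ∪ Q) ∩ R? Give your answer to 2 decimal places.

4.79

|P ∪ Q| = 35.7292.
|(P ∪ Q) ∩ R| = 4.79.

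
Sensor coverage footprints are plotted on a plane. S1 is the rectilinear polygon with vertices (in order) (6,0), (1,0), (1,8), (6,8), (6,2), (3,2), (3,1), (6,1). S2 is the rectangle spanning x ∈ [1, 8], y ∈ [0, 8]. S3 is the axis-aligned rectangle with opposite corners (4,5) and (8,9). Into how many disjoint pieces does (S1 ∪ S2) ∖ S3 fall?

(S1 ∪ S2) ∖ S3 is a single connected region.

1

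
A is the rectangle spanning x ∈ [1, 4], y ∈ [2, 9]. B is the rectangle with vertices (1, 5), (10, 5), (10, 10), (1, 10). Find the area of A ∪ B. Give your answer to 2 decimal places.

54.00

By inclusion–exclusion:
Individual areas: |A| = 21, |B| = 45.
|A∩B|: x∈[1,4], y∈[5,9] → 3·4 = 12.
|A ∪ B| = 66 − 12 = 54.00.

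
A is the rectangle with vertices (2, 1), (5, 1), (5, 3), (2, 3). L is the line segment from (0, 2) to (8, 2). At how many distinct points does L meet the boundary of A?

The segment meets the boundary at (5,2), (2,2).

2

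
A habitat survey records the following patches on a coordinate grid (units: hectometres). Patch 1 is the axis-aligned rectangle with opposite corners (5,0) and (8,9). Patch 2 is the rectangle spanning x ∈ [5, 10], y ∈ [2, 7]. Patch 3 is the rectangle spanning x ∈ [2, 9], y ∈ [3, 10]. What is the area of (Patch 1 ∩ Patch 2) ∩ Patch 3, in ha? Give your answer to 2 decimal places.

12.00

The region (Patch 1 ∩ Patch 2) ∩ Patch 3 is the polygon with vertices (5,7), (8,7), (8,3), (5,3).
By the shoelace formula its area is 12.00.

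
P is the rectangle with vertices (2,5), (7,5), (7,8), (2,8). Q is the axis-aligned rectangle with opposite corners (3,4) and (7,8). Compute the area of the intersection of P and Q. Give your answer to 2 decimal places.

12.00

|P∩Q|: x∈[3,7], y∈[5,8] → 4·3 = 12.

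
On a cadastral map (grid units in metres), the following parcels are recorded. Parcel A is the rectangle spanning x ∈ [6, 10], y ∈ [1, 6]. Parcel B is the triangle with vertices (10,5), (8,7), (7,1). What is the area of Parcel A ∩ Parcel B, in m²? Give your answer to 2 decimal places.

The intersection is the polygon with vertices (9,6), (10,5), (7,1), (7.833,6).
By the shoelace formula its area is 6.42.

6.42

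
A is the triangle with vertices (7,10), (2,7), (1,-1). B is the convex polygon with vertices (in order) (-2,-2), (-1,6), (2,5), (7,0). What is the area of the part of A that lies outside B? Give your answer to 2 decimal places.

12.59

|A| = 18.5, |A∩B| = 5.9071.
|A ∖ B| = |A| − |A∩B| = 18.5 − 5.9071 = 12.59.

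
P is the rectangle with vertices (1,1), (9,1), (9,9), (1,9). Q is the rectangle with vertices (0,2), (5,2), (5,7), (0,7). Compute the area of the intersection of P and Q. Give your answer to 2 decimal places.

|P∩Q|: x∈[1,5], y∈[2,7] → 4·5 = 20.

20.00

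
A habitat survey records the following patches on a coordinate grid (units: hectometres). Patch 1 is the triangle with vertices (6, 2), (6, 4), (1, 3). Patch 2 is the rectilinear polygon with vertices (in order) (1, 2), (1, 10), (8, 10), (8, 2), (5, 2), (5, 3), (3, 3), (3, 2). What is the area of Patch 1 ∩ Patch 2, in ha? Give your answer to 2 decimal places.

3.80

The intersection is the polygon with vertices (6,4), (6,2), (5,2.2), (5,3), (3,3), (3,2.6), (1,3).
By the shoelace formula its area is 3.80.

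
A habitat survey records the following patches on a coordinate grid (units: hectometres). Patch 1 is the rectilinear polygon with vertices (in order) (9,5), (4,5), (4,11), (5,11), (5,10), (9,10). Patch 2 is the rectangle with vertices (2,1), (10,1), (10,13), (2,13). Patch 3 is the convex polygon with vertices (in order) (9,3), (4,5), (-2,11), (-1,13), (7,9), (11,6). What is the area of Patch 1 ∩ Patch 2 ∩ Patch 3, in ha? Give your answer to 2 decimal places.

The intersection is the polygon with vertices (4,10.5), (5,10), (7,9), (9,7.5), (9,5), (4,5).
By the shoelace formula its area is 20.75.

20.75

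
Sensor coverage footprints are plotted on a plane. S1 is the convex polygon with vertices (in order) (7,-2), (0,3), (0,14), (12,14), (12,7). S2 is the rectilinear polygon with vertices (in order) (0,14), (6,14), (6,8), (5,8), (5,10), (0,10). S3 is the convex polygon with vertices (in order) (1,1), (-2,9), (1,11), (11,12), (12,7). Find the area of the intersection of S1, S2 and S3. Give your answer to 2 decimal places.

8.92

The intersection is the polygon with vertices (6,8), (5,8), (5,10), (0,10), (0,10.333), (1,11), (6,11.5).
By the shoelace formula its area is 8.92.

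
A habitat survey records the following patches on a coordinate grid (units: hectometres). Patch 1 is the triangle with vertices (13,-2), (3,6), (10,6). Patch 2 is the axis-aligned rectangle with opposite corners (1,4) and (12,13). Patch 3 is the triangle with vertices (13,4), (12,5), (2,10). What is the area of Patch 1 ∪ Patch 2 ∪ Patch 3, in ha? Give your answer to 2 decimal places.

114.98

By inclusion–exclusion:
Individual areas: |Patch 1| = 28, |Patch 2| = 99, |Patch 3| = 2.5.
|Patch 1∩Patch 2| = 12.25.
|Patch 1∩Patch 3| = 0.1524.
|Patch 2∩Patch 3| = 2.2727.
|Patch 1∩Patch 2∩Patch 3| = 0.1524.
|Patch 1 ∪ Patch 2 ∪ Patch 3| = 129.5 − 14.6751 + 0.1524 = 114.98.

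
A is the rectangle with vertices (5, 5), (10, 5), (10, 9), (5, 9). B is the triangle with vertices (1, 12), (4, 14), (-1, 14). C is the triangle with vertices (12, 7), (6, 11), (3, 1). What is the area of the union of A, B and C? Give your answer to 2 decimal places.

41.93

By inclusion–exclusion:
Individual areas: |A| = 20, |B| = 5, |C| = 36.
|A∩B| = 0.
|A∩C| = 19.0667.
|B∩C| = 0.
|A∩B∩C| = 0.
|A ∪ B ∪ C| = 61 − 19.0667 + 0 = 41.93.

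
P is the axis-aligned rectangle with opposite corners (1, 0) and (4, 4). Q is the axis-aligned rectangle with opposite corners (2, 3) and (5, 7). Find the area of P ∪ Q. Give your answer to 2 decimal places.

22.00

By inclusion–exclusion:
Individual areas: |P| = 12, |Q| = 12.
|P∩Q|: x∈[2,4], y∈[3,4] → 2·1 = 2.
|P ∪ Q| = 24 − 2 = 22.00.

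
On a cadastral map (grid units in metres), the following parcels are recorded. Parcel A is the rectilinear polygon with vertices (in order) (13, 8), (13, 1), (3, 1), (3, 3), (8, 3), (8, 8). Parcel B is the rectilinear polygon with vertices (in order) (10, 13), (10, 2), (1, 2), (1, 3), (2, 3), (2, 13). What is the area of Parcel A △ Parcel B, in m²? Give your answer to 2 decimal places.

100.00

|Parcel A| = 45, |Parcel B| = 89, |Parcel A∩Parcel B| = 17.
|Parcel A △ Parcel B| = |Parcel A| + |Parcel B| − 2·|Parcel A∩Parcel B| = 45 + 89 − 34 = 100.00.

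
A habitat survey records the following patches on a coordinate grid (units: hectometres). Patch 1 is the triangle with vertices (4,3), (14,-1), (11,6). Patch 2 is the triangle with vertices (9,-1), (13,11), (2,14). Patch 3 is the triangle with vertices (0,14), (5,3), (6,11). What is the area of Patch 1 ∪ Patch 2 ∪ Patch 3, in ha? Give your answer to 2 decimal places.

By inclusion–exclusion:
Individual areas: |Patch 1| = 29, |Patch 2| = 72, |Patch 3| = 25.5.
|Patch 1∩Patch 2| = 12.8381.
|Patch 1∩Patch 3| = 0.0471.
|Patch 2∩Patch 3| = 7.917.
|Patch 1∩Patch 2∩Patch 3| = 0.
|Patch 1 ∪ Patch 2 ∪ Patch 3| = 126.5 − 20.8022 + 0 = 105.70.

105.70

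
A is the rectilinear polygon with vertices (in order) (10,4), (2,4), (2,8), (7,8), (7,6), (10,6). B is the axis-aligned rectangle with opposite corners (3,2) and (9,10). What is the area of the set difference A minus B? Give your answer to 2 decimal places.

6.00

|A| = 26, |A∩B| = 20.
|A ∖ B| = |A| − |A∩B| = 26 − 20 = 6.00.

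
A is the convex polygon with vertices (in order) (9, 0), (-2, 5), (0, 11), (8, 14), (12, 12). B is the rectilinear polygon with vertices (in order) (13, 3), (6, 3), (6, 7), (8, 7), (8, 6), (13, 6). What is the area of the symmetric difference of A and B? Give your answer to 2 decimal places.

116.75

|A| = 122.5, |B| = 23, |A∩B| = 14.375.
|A △ B| = |A| + |B| − 2·|A∩B| = 122.5 + 23 − 28.75 = 116.75.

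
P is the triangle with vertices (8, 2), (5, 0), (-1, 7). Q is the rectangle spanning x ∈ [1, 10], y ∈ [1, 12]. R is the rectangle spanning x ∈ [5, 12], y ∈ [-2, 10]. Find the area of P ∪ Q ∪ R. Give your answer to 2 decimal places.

139.65

By inclusion–exclusion:
Individual areas: |P| = 16.5, |Q| = 99, |R| = 84.
|P∩Q| = 14.0992.
|P∩R| = 5.5.
|Q∩R|: x∈[5,10], y∈[1,10] → 5·9 = 45.
|P∩Q∩R| = 4.75.
|P ∪ Q ∪ R| = 199.5 − 64.5992 + 4.75 = 139.65.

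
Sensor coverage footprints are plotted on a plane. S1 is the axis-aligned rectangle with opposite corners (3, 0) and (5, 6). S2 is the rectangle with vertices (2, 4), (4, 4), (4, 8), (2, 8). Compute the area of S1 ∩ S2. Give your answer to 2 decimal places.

2.00

|S1∩S2|: x∈[3,4], y∈[4,6] → 1·2 = 2.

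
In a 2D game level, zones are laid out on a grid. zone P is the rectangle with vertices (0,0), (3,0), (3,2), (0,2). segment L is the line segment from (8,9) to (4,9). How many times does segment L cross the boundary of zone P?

0

The segment lies entirely outside zone P and never meets its boundary.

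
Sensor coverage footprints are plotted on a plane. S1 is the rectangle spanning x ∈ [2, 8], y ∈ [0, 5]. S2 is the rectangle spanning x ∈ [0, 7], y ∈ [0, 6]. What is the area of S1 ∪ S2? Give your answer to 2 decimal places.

47.00

By inclusion–exclusion:
Individual areas: |S1| = 30, |S2| = 42.
|S1∩S2|: x∈[2,7], y∈[0,5] → 5·5 = 25.
|S1 ∪ S2| = 72 − 25 = 47.00.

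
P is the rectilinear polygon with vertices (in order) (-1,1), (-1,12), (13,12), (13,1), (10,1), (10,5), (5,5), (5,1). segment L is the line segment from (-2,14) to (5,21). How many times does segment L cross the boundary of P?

The segment lies entirely outside P and never meets its boundary.

0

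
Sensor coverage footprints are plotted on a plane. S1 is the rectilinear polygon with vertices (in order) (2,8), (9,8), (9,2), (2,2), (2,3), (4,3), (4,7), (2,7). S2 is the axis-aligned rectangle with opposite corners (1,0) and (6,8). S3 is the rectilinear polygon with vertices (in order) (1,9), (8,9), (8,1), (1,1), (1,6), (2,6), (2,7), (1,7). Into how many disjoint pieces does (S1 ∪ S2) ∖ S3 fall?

3

(S1 ∪ S2) ∖ S3 splits into 3 disjoint pieces (area 6, area 5, area 1).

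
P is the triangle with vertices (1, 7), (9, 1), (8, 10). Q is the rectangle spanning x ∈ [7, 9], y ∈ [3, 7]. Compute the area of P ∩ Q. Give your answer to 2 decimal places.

6.22

The intersection is the polygon with vertices (8.778,3), (7,3), (7,7), (8.333,7).
By the shoelace formula its area is 6.22.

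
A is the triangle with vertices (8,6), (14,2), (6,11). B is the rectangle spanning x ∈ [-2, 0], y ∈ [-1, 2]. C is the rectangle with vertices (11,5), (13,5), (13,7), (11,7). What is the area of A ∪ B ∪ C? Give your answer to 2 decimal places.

By inclusion–exclusion:
Individual areas: |A| = 11, |B| = 6, |C| = 4.
|A∩B| = 0.
|A∩C| = 0.0625.
|B∩C| = 0 (no overlap).
|A∩B∩C| = 0.
|A ∪ B ∪ C| = 21 − 0.0625 + 0 = 20.94.

20.94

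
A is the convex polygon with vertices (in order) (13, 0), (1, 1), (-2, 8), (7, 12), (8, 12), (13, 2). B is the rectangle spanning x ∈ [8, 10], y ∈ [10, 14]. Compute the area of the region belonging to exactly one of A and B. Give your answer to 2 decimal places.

|A| = 117.5, |B| = 8, |A∩B| = 1.
|A △ B| = |A| + |B| − 2·|A∩B| = 117.5 + 8 − 2 = 123.50.

123.50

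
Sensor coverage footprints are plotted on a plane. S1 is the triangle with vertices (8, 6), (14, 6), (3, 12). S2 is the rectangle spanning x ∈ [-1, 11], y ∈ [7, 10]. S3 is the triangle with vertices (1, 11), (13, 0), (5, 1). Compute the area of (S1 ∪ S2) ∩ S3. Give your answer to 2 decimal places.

The region (S1 ∪ S2) ∩ S3 is the polygon with vertices (2.6,7), (1.4,10), (2.091,10), (5.364,7).
By the shoelace formula its area is 5.18.

5.18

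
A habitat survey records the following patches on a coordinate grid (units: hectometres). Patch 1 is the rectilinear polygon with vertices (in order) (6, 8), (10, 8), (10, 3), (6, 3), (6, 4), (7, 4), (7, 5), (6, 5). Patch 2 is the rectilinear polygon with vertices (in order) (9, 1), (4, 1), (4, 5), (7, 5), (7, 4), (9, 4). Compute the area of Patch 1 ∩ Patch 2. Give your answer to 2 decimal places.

3.00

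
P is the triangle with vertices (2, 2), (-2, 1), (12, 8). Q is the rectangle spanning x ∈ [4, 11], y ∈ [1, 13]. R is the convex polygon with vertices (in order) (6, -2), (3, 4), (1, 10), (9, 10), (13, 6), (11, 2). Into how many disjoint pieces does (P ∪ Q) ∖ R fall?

(P ∪ Q) ∖ R splits into 5 disjoint pieces (area 3.2769, area 23, area 0.0208, area 0.625, area 0.25).

5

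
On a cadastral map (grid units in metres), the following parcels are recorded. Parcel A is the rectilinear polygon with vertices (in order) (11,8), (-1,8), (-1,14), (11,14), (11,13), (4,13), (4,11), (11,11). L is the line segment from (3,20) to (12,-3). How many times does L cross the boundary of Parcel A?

The segment meets the boundary at (5.739,13), (6.522,11), (5.348,14), (7.696,8).

4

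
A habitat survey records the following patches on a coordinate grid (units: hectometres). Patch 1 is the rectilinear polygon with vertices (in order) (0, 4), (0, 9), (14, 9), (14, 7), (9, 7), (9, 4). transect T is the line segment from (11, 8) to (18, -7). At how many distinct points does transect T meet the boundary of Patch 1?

1

The segment meets the boundary at (11.467,7).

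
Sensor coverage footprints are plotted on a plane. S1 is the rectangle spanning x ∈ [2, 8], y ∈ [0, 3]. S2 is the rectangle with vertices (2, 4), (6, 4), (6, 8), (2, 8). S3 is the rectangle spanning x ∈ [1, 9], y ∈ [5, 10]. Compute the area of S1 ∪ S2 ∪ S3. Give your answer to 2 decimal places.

62.00

By inclusion–exclusion:
Individual areas: |S1| = 18, |S2| = 16, |S3| = 40.
|S1∩S2| = 0 (no overlap).
|S1∩S3| = 0 (no overlap).
|S2∩S3|: x∈[2,6], y∈[5,8] → 4·3 = 12.
|S1∩S2∩S3| = 0.
|S1 ∪ S2 ∪ S3| = 74 − 12 + 0 = 62.00.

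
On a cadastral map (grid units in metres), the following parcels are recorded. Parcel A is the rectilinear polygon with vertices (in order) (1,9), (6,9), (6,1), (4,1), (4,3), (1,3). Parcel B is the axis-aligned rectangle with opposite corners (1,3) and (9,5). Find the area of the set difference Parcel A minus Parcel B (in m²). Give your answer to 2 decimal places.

24.00

|Parcel A| = 34, |Parcel A∩Parcel B| = 10.
|Parcel A ∖ Parcel B| = |Parcel A| − |Parcel A∩Parcel B| = 34 − 10 = 24.00.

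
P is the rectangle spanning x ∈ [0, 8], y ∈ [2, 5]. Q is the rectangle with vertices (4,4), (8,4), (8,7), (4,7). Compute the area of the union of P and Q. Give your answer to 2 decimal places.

By inclusion–exclusion:
Individual areas: |P| = 24, |Q| = 12.
|P∩Q|: x∈[4,8], y∈[4,5] → 4·1 = 4.
|P ∪ Q| = 36 − 4 = 32.00.

32.00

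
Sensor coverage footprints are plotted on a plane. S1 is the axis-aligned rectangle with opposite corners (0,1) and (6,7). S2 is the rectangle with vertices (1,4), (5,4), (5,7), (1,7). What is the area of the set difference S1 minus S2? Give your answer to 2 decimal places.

24.00

|S1∩S2|: x∈[1,5], y∈[4,7] → 4·3 = 12.
|S1| = 36.
|S1 ∖ S2| = |S1| − |S1∩S2| = 36 − 12 = 24.00.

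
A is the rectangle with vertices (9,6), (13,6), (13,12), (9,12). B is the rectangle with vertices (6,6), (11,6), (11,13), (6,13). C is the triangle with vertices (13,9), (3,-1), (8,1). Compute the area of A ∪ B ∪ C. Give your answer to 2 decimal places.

By inclusion–exclusion:
Individual areas: |A| = 24, |B| = 35, |C| = 15.
|A∩B|: x∈[9,11], y∈[6,12] → 2·6 = 12.
|A∩C| = 1.6875.
|B∩C| = 0.5.
|A∩B∩C| = 0.5.
|A ∪ B ∪ C| = 74 − 14.1875 + 0.5 = 60.31.

60.31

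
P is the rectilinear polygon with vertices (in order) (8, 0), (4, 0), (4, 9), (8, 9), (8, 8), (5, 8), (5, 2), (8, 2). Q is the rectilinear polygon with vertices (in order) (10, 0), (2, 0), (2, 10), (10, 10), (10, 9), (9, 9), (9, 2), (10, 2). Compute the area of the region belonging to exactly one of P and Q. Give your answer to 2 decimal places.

55.00

|P| = 18, |Q| = 73, |P∩Q| = 18.
|P △ Q| = |P| + |Q| − 2·|P∩Q| = 18 + 73 − 36 = 55.00.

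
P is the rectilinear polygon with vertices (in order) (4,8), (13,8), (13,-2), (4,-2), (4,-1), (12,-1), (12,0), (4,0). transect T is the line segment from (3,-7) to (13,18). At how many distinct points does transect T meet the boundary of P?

The segment meets the boundary at (9,8), (5.4,-1), (5.8,0), (5,-2).

4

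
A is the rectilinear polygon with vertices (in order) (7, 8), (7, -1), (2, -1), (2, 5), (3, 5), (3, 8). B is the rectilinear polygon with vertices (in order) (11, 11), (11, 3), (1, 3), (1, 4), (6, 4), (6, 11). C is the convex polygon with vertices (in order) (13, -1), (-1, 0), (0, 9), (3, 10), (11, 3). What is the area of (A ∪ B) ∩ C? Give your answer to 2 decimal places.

45.68

|A ∪ B| = 78.
|(A ∪ B) ∩ C| = 45.68.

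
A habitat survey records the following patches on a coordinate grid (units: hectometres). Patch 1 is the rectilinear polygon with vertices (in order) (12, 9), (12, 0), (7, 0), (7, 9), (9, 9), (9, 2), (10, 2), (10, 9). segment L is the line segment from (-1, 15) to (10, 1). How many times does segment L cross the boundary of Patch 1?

The segment meets the boundary at (9.214,2), (9,2.273), (7,4.818).

3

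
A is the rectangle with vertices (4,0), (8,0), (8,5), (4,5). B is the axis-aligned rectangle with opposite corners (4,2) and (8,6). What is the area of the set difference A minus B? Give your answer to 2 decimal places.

8.00

|A∩B|: x∈[4,8], y∈[2,5] → 4·3 = 12.
|A| = 20.
|A ∖ B| = |A| − |A∩B| = 20 − 12 = 8.00.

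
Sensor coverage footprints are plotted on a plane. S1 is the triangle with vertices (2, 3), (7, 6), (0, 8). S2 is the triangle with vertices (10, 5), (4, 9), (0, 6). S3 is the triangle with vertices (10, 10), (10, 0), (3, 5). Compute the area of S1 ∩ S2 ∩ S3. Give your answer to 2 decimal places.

1.94

The intersection is the polygon with vertices (6,5.4), (3.86,5.614), (5.143,6.531), (7,6).
By the shoelace formula its area is 1.94.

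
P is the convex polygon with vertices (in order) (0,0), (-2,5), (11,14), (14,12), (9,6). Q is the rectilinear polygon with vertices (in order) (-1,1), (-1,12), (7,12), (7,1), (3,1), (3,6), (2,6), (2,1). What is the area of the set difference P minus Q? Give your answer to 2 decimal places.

40.67

|P| = 85.5, |P∩Q| = 44.8256.
|P ∖ Q| = |P| − |P∩Q| = 85.5 − 44.8256 = 40.67.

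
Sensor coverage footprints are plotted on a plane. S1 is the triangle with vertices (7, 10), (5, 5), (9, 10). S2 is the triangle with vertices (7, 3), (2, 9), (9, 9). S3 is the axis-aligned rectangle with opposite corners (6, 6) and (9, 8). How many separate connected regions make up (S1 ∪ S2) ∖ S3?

1

(S1 ∪ S2) ∖ S3 is a single connected region.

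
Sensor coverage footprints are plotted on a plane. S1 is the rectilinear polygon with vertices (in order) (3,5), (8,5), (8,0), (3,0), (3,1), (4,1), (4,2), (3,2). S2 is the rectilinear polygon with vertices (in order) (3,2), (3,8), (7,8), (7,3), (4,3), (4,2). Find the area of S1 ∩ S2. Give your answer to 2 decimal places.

9.00

The intersection is the polygon with vertices (7,5), (7,3), (4,3), (4,2), (3,2), (3,5).
By the shoelace formula its area is 9.00.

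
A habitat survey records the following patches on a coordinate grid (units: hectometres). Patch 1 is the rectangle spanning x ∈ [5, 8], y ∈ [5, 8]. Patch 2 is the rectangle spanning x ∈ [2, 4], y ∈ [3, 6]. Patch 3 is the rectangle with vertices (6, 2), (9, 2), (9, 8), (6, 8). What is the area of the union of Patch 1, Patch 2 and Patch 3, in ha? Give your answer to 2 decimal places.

By inclusion–exclusion:
Individual areas: |Patch 1| = 9, |Patch 2| = 6, |Patch 3| = 18.
|Patch 1∩Patch 2| = 0 (no overlap).
|Patch 1∩Patch 3|: x∈[6,8], y∈[5,8] → 2·3 = 6.
|Patch 2∩Patch 3| = 0 (no overlap).
|Patch 1∩Patch 2∩Patch 3| = 0.
|Patch 1 ∪ Patch 2 ∪ Patch 3| = 33 − 6 + 0 = 27.00.

27.00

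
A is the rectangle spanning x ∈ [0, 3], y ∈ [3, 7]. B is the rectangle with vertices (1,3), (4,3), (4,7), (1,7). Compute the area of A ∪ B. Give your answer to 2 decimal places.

16.00

By inclusion–exclusion:
Individual areas: |A| = 12, |B| = 12.
|A∩B|: x∈[1,3], y∈[3,7] → 2·4 = 8.
|A ∪ B| = 24 − 8 = 16.00.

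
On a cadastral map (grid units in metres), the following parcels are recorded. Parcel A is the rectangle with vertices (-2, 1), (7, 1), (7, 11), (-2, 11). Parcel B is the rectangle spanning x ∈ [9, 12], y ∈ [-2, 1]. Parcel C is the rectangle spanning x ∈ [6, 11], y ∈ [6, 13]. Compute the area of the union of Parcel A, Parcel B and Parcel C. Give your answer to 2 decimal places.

129.00

By inclusion–exclusion:
Individual areas: |Parcel A| = 90, |Parcel B| = 9, |Parcel C| = 35.
|Parcel A∩Parcel B| = 0 (no overlap).
|Parcel A∩Parcel C|: x∈[6,7], y∈[6,11] → 1·5 = 5.
|Parcel B∩Parcel C| = 0 (no overlap).
|Parcel A∩Parcel B∩Parcel C| = 0.
|Parcel A ∪ Parcel B ∪ Parcel C| = 134 − 5 + 0 = 129.00.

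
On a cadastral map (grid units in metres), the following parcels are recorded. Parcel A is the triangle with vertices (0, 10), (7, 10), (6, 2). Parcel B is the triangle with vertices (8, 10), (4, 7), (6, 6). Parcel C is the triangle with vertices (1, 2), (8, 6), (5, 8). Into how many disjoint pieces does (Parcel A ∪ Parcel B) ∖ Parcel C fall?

(Parcel A ∪ Parcel B) ∖ Parcel C splits into 2 disjoint pieces (area 18.4354, area 2.6923).

2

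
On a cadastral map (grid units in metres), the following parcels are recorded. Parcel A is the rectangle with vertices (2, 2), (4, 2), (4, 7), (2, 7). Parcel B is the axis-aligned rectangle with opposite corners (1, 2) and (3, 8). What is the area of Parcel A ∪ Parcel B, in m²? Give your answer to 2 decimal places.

By inclusion–exclusion:
Individual areas: |Parcel A| = 10, |Parcel B| = 12.
|Parcel A∩Parcel B|: x∈[2,3], y∈[2,7] → 1·5 = 5.
|Parcel A ∪ Parcel B| = 22 − 5 = 17.00.

17.00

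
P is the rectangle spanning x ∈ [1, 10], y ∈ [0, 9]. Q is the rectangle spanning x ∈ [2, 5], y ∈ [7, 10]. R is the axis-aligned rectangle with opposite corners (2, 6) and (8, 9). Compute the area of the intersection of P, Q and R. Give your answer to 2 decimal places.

The intersection is the polygon with vertices (5,7), (2,7), (2,9), (5,9).
By the shoelace formula its area is 6.00.

6.00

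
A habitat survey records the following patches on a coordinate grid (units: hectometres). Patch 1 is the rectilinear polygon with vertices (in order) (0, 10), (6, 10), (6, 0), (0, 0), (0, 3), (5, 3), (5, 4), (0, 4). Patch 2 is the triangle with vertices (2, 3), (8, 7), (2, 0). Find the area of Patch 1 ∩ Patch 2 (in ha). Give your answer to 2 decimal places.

5.86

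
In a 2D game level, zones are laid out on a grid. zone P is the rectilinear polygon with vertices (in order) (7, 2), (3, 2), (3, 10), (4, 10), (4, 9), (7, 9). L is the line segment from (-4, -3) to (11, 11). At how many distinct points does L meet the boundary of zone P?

2

The segment meets the boundary at (7,7.267), (3,3.533).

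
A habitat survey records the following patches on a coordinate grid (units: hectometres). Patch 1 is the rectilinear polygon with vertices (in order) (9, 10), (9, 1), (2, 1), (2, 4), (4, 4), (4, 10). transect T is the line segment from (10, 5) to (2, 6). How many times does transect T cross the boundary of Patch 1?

2

The segment meets the boundary at (4,5.75), (9,5.125).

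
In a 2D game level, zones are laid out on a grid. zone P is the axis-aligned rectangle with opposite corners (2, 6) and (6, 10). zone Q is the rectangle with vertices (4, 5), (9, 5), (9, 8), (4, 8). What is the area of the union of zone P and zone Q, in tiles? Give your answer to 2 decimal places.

By inclusion–exclusion:
Individual areas: |zone P| = 16, |zone Q| = 15.
|zone P∩zone Q|: x∈[4,6], y∈[6,8] → 2·2 = 4.
|zone P ∪ zone Q| = 31 − 4 = 27.00.

27.00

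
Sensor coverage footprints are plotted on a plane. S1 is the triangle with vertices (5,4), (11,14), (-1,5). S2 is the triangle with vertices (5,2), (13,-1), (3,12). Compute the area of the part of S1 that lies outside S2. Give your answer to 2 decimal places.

|S1| = 33, |S1∩S2| = 9.3897.
|S1 ∖ S2| = |S1| − |S1∩S2| = 33 − 9.3897 = 23.61.

23.61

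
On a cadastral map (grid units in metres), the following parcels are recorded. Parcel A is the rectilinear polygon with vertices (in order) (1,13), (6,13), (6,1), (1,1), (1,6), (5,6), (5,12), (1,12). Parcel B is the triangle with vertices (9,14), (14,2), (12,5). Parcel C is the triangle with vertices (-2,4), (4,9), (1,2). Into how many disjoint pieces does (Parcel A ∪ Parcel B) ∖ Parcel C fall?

2

(Parcel A ∪ Parcel B) ∖ Parcel C splits into 2 disjoint pieces (area 32.5714, area 4.5).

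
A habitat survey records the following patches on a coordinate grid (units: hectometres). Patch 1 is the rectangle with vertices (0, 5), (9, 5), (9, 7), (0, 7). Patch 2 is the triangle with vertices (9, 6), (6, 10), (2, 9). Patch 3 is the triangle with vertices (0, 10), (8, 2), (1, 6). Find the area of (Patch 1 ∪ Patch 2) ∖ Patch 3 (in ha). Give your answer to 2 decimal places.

21.46

|Patch 1 ∪ Patch 2| = 26.7083.
|(Patch 1 ∪ Patch 2) ∩ Patch 3| = 5.25.
|(Patch 1 ∪ Patch 2) ∖ Patch 3| = 26.7083 − 5.25 = 21.46.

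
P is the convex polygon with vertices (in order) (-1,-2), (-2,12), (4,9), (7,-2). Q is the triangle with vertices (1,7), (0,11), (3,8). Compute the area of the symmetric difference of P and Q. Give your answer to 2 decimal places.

|P| = 84.5, |Q| = 4.5, |P∩Q| = 4.5.
|P △ Q| = |P| + |Q| − 2·|P∩Q| = 84.5 + 4.5 − 9 = 80.00.

80.00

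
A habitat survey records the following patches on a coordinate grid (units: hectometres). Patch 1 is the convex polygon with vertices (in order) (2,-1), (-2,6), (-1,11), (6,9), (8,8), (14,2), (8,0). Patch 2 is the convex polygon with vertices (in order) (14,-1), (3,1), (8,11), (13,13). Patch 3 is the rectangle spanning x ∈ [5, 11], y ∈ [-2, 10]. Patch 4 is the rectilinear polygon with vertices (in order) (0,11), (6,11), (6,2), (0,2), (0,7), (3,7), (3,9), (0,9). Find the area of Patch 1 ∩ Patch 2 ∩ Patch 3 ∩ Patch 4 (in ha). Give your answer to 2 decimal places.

4.00

The intersection is the polygon with vertices (5,5), (6,7), (6,2), (5,2).
By the shoelace formula its area is 4.00.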